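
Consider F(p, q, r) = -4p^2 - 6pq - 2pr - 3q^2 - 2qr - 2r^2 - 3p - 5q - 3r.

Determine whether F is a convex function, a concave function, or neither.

F is quadratic, so its Hessian is the constant matrix H = [[-8, -6, -2], [-6, -6, -2], [-2, -2, -4]].
Leading principal minors: -8, 12, -40.
Signs alternate −, +, − ⇒ H ≺ 0 ⇒ concave.

concave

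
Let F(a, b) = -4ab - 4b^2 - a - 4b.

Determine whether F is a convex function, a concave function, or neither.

F is quadratic, so its Hessian is the constant matrix H = [[0, -4], [-4, -8]].
det(H) = -16, tr(H) = -8.
det(H) < 0, so H is indefinite: neither convex nor concave.

neither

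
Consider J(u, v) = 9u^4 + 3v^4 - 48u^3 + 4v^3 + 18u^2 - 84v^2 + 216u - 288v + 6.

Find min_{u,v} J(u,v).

-1607

J(u,v) separates as P(u) + Q(v) + 6, so its minimum is min P + min Q + 6.
P'(u) = 36(u - 3)(u - 2)(u + 1) vanishes at u ∈ {-1, 2, 3}; Q'(v) = 12(v - 4)(v + 2)(v + 3) vanishes at v ∈ {-3, -2, 4}.
Local minima of P (where P''>0): P(-1)=-141, P(3)=243. Local minima of Q: Q(-3)=243, Q(4)=-1472.
So the global minimum of J is P(-1) + Q(4) + 6 = -141 − 1472 + 6 = -1607, attained at (-1, 4).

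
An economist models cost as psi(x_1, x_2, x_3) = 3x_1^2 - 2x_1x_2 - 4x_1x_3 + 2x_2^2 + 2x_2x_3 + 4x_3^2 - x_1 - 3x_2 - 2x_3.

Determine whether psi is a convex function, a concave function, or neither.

psi is quadratic, so its Hessian is the constant matrix H = [[6, -2, -4], [-2, 4, 2], [-4, 2, 8]].
Leading principal minors: 6, 20, 104.
All positive ⇒ H ≻ 0 ⇒ convex.

convex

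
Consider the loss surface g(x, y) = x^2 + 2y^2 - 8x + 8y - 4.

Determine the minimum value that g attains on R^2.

g(x,y) separates as P(x) + Q(y) − 4, so its minimum is min P + min Q − 4.
P'(x) = 2x - 8 vanishes at x ∈ {4}; Q'(y) = 4y + 8 vanishes at y ∈ {-2}.
Local minima of P (where P''>0): P(4)=-16. Local minima of Q: Q(-2)=-8.
So the global minimum of g is P(4) + Q(-2) − 4 = -16 − 8 − 4 = -28, attained at (4, -2).

-28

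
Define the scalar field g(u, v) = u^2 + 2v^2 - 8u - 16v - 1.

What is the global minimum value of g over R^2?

g(u,v) separates as P(u) + Q(v) − 1, so its minimum is min P + min Q − 1.
P'(u) = 2u - 8 vanishes at u ∈ {4}; Q'(v) = 4v - 16 vanishes at v ∈ {4}.
Local minima of P (where P''>0): P(4)=-16. Local minima of Q: Q(4)=-32.
So the global minimum of g is P(4) + Q(4) − 1 = -16 − 32 − 1 = -49, attained at (4, 4).

-49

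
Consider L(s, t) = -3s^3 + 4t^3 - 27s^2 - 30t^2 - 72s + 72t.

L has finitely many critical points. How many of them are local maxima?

1

L separates as a function of s plus a function of t, so ∇L=0 decouples.
∂L/∂s = -9(s + 2)(s + 4) = 0 at s ∈ {-4, -2}; ∂L/∂t = 12(t - 3)(t - 2) = 0 at t ∈ {2, 3}.
The Hessian is diagonal: diag(L_ss, L_tt). Second derivatives: L_ss(-4)=18, L_ss(-2)=-18; L_tt(2)=-12, L_tt(3)=12.
Local maxima occur where both diagonal entries negative: (-2, 2). Count: 1.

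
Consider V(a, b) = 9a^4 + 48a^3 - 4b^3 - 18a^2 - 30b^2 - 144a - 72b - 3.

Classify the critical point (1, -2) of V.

The mixed partial ∂²V/∂a∂b is 0, so the Hessian at any point is diag(V_aa, V_bb) = diag(36(3a^2 + 8a - 1), -12(2b + 5)).
At (1, -2): H = diag(360, -12).
The eigenvalues have opposite signs, so H is indefinite: a saddle point.

saddle point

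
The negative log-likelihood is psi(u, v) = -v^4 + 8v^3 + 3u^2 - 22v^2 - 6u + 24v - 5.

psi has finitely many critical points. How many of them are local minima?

psi separates as a function of u plus a function of v, so ∇psi=0 decouples.
∂psi/∂u = 6(u - 1) = 0 at u ∈ {1}; ∂psi/∂v = -4(v - 3)(v - 2)(v - 1) = 0 at v ∈ {1, 2, 3}.
The Hessian is diagonal: diag(psi_uu, psi_vv). Second derivatives: psi_uu(1)=6; psi_vv(1)=-8, psi_vv(2)=4, psi_vv(3)=-8.
Local minima occur where both diagonal entries positive: (1, 2). Count: 1.

1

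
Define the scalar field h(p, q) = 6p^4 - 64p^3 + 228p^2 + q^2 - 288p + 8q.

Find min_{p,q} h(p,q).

h(p,q) separates as A(p) + B(q), so its minimum is min A + min B.
A'(p) = 24(p - 4)(p - 3)(p - 1) vanishes at p ∈ {1, 3, 4}; B'(q) = 2q + 8 vanishes at q ∈ {-4}.
Local minima of A (where A''>0): A(1)=-118, A(4)=-64. Local minima of B: B(-4)=-16.
So the global minimum of h is A(1) + B(-4) = -118 − 16 = -134, attained at (1, -4).

-134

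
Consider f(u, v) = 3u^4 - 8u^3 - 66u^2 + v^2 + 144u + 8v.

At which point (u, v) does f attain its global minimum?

f(u,v) separates as P(u) + Q(v), so its minimum is min P + min Q.
P'(u) = 12(u - 4)(u - 1)(u + 3) vanishes at u ∈ {-3, 1, 4}; Q'(v) = 2v + 8 vanishes at v ∈ {-4}.
Local minima of P (where P''>0): P(-3)=-567, P(4)=-224. Local minima of Q: Q(-4)=-16.
So the global minimum of f is P(-3) + Q(-4) = -567 − 16 = -583, attained at (-3, -4).

(-3, -4)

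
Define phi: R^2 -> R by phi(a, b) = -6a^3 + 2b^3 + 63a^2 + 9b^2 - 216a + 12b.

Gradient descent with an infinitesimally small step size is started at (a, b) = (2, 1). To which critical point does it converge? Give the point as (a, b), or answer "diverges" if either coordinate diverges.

phi is separable, so gradient descent decouples: a follows -∂phi/∂a, b follows -∂phi/∂b.
∂phi/∂a = -18(a - 4)(a - 3); at a=2 this is -36, so a increases.
∂phi/∂b = 6(b + 1)(b + 2); at b=1 this is 36, so b decreases.
a converges to its nearest critical value 3 (a local min of the a-part); b converges to -1. The iterate converges to (3, -1).

(3, -1)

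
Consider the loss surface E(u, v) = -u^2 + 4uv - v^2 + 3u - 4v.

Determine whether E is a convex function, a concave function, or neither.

neither

E is quadratic, so its Hessian is the constant matrix H = [[-2, 4], [4, -2]].
det(H) = -12, tr(H) = -4.
det(H) < 0, so H is indefinite: neither convex nor concave.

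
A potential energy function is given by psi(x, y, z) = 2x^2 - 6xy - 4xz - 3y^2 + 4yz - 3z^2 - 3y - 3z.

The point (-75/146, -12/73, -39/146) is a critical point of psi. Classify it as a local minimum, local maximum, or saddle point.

The Hessian is constant: H = [[4, -6, -4], [-6, -6, 4], [-4, 4, -6]].
Leading principal minors: Δ₁ = 4, Δ₂ = -60, Δ₃ = 584.
The minors fit neither the all-positive nor the alternating-sign pattern, so H is indefinite: a saddle point.

saddle point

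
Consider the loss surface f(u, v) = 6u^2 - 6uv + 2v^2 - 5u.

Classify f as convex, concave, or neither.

f is quadratic, so its Hessian is the constant matrix H = [[12, -6], [-6, 4]].
det(H) = 12, tr(H) = 16.
det(H) > 0 and tr(H) > 0, so H is positive definite everywhere: convex.

convex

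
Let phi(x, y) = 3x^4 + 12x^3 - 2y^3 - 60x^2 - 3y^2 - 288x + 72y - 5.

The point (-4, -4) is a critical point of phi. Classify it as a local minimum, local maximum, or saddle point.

The mixed partial ∂²phi/∂x∂y is 0, so the Hessian at any point is diag(phi_xx, phi_yy) = diag(12(3x^2 + 6x - 10), -6(2y + 1)).
At (-4, -4): H = diag(168, 42).
Both eigenvalues are positive, so H is positive definite: a local minimum.

local minimum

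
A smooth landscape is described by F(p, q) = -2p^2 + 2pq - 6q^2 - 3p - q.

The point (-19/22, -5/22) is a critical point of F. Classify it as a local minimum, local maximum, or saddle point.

local maximum

The Hessian of F is constant: H = [[-4, 2], [2, -12]].
det(H) = (-4)·(-12) − 2² = 44.
det(H) > 0 and tr(H) = -16 < 0, so H is negative definite and the point is a local maximum.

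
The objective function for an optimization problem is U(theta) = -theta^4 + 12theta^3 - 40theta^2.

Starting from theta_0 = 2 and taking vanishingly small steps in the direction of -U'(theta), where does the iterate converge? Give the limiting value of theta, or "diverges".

U'(theta) = -4theta(theta - 5)(theta - 4), so U'(2) = -48.
Gradient descent moves in the -U' direction, i.e. theta is increasing.
The nearest critical point in that direction is theta = 4, where U'' = 16 > 0 (a local minimum). The iterate converges there.

4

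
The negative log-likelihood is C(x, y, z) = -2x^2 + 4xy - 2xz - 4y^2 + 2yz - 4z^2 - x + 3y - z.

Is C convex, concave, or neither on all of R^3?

C is quadratic, so its Hessian is the constant matrix H = [[-4, 4, -2], [4, -8, 2], [-2, 2, -8]].
Leading principal minors: -4, 16, -112.
Signs alternate −, +, − ⇒ H ≺ 0 ⇒ concave.

concave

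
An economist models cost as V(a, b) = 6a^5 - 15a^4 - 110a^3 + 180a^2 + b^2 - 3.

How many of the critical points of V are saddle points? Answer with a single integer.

V separates as a function of a plus a function of b, so ∇V=0 decouples.
∂V/∂a = 30a(a - 4)(a - 1)(a + 3) = 0 at a ∈ {-3, 0, 1, 4}; ∂V/∂b = 2b = 0 at b ∈ {0}.
The Hessian is diagonal: diag(V_aa, V_bb). Second derivatives: V_aa(-3)=-2520, V_aa(0)=360, V_aa(1)=-360, V_aa(4)=2520; V_bb(0)=2.
Saddle points occur where the two diagonal entries have opposite signs: (-3, 0), (1, 0). Count: 2.

2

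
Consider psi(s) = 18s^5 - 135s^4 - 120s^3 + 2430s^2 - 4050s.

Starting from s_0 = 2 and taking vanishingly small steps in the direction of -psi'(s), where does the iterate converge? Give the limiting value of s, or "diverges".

psi'(s) = 90(s - 5)(s - 3)(s - 1)(s + 3), so psi'(2) = 1350.
Gradient descent moves in the -psi' direction, i.e. s is decreasing.
The nearest critical point in that direction is s = 1, where psi'' = 2880 > 0 (a local minimum). The iterate converges there.

1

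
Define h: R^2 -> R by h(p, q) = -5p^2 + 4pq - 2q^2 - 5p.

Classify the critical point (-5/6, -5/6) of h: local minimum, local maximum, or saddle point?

local maximum

The Hessian of h is constant: H = [[-10, 4], [4, -4]].
det(H) = (-10)·(-4) − 4² = 24.
det(H) > 0 and tr(H) = -14 < 0, so H is negative definite and the point is a local maximum.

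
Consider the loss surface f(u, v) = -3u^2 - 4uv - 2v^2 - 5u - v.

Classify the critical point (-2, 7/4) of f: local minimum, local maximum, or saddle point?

local maximum

The Hessian of f is constant: H = [[-6, -4], [-4, -4]].
det(H) = (-6)·(-4) − (-4)² = 8.
det(H) > 0 and tr(H) = -10 < 0, so H is negative definite and the point is a local maximum.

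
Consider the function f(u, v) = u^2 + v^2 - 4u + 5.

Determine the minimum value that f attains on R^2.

1

f(u,v) separates as P(u) + Q(v) + 5, so its minimum is min P + min Q + 5.
P'(u) = 2u - 4 vanishes at u ∈ {2}; Q'(v) = 2v vanishes at v ∈ {0}.
Local minima of P (where P''>0): P(2)=-4. Local minima of Q: Q(0)=0.
So the global minimum of f is P(2) + Q(0) + 5 = -4 + 0 + 5 = 1, attained at (2, 0).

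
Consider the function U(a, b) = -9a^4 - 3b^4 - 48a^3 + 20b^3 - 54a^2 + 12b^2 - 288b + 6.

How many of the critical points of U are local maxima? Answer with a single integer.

U separates as a function of a plus a function of b, so ∇U=0 decouples.
∂U/∂a = -36a(a + 1)(a + 3) = 0 at a ∈ {-3, -1, 0}; ∂U/∂b = -12(b - 4)(b - 3)(b + 2) = 0 at b ∈ {-2, 3, 4}.
The Hessian is diagonal: diag(U_aa, U_bb). Second derivatives: U_aa(-3)=-216, U_aa(-1)=72, U_aa(0)=-108; U_bb(-2)=-360, U_bb(3)=60, U_bb(4)=-72.
Local maxima occur where both diagonal entries negative: (-3, -2), (-3, 4), (0, -2), (0, 4). Count: 4.

4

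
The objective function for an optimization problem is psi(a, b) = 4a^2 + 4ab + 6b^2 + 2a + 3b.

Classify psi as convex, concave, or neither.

convex

psi is quadratic, so its Hessian is the constant matrix H = [[8, 4], [4, 12]].
det(H) = 80, tr(H) = 20.
det(H) > 0 and tr(H) > 0, so H is positive definite everywhere: convex.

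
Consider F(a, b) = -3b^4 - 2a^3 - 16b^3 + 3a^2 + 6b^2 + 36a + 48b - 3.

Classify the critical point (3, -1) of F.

The mixed partial ∂²F/∂a∂b is 0, so the Hessian at any point is diag(F_aa, F_bb) = diag(6(-2a + 1), 12(-3b^2 - 8b + 1)).
At (3, -1): H = diag(-30, 72).
The eigenvalues have opposite signs, so H is indefinite: a saddle point.

saddle point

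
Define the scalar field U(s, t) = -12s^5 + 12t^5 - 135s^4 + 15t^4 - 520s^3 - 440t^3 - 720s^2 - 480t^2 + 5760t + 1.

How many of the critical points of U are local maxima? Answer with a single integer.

U separates as a function of s plus a function of t, so ∇U=0 decouples.
∂U/∂s = -60s(s + 2)(s + 3)(s + 4) = 0 at s ∈ {-4, -3, -2, 0}; ∂U/∂t = 60(t - 4)(t - 2)(t + 3)(t + 4) = 0 at t ∈ {-4, -3, 2, 4}.
The Hessian is diagonal: diag(U_ss, U_tt). Second derivatives: U_ss(-4)=480, U_ss(-3)=-180, U_ss(-2)=240, U_ss(0)=-1440; U_tt(-4)=-2880, U_tt(-3)=2100, U_tt(2)=-3600, U_tt(4)=6720.
Local maxima occur where both diagonal entries negative: (-3, -4), (-3, 2), (0, -4), (0, 2). Count: 4.

4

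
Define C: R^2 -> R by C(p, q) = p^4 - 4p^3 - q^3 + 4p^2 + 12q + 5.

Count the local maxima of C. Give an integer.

1

C separates as a function of p plus a function of q, so ∇C=0 decouples.
∂C/∂p = 4p(p - 2)(p - 1) = 0 at p ∈ {0, 1, 2}; ∂C/∂q = -3(q - 2)(q + 2) = 0 at q ∈ {-2, 2}.
The Hessian is diagonal: diag(C_pp, C_qq). Second derivatives: C_pp(0)=8, C_pp(1)=-4, C_pp(2)=8; C_qq(-2)=12, C_qq(2)=-12.
Local maxima occur where both diagonal entries negative: (1, 2). Count: 1.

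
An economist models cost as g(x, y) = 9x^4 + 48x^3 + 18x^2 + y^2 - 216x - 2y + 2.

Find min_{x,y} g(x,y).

-140

g(x,y) separates as P(x) + Q(y) + 2, so its minimum is min P + min Q + 2.
P'(x) = 36(x - 1)(x + 2)(x + 3) vanishes at x ∈ {-3, -2, 1}; Q'(y) = 2y - 2 vanishes at y ∈ {1}.
Local minima of P (where P''>0): P(-3)=243, P(1)=-141. Local minima of Q: Q(1)=-1.
So the global minimum of g is P(1) + Q(1) + 2 = -141 − 1 + 2 = -140, attained at (1, 1).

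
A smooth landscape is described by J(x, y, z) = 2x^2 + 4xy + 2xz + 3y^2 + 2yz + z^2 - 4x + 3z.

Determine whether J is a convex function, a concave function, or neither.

convex

J is quadratic, so its Hessian is the constant matrix H = [[4, 4, 2], [4, 6, 2], [2, 2, 2]].
Leading principal minors: 4, 8, 8.
All positive ⇒ H ≻ 0 ⇒ convex.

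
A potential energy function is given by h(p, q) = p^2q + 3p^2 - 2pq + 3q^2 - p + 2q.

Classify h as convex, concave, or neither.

The term p^2q is cubic, so the Hessian is not constant.
∂²h/∂p² = 2q + 6, which takes both signs as q varies (negative for sufficiently negative q). A diagonal entry of the Hessian changing sign means the Hessian is neither positive- nor negative-semidefinite on all of R^2.

neither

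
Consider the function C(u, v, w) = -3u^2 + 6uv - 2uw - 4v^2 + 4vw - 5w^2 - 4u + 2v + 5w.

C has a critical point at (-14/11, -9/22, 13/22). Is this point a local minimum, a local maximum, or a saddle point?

local maximum

The Hessian is constant: H = [[-6, 6, -2], [6, -8, 4], [-2, 4, -10]].
Leading principal minors: Δ₁ = -6, Δ₂ = 12, Δ₃ = -88.
The minors alternate sign starting negative (−, +, −), so H is negative definite: a local maximum.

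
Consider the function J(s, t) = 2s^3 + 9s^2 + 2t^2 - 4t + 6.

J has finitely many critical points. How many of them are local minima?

1

J separates as a function of s plus a function of t, so ∇J=0 decouples.
∂J/∂s = 6s(s + 3) = 0 at s ∈ {-3, 0}; ∂J/∂t = 4(t - 1) = 0 at t ∈ {1}.
The Hessian is diagonal: diag(J_ss, J_tt). Second derivatives: J_ss(-3)=-18, J_ss(0)=18; J_tt(1)=4.
Local minima occur where both diagonal entries positive: (0, 1). Count: 1.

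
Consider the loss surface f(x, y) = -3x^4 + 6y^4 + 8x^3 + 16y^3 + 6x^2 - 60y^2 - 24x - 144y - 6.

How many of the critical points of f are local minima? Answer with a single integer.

2

f separates as a function of x plus a function of y, so ∇f=0 decouples.
∂f/∂x = -12(x - 2)(x - 1)(x + 1) = 0 at x ∈ {-1, 1, 2}; ∂f/∂y = 24(y - 2)(y + 1)(y + 3) = 0 at y ∈ {-3, -1, 2}.
The Hessian is diagonal: diag(f_xx, f_yy). Second derivatives: f_xx(-1)=-72, f_xx(1)=24, f_xx(2)=-36; f_yy(-3)=240, f_yy(-1)=-144, f_yy(2)=360.
Local minima occur where both diagonal entries positive: (1, -3), (1, 2). Count: 2.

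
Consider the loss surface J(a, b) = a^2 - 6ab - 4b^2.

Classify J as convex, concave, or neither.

J is quadratic, so its Hessian is the constant matrix H = [[2, -6], [-6, -8]].
det(H) = -52, tr(H) = -6.
det(H) < 0, so H is indefinite: neither convex nor concave.

neither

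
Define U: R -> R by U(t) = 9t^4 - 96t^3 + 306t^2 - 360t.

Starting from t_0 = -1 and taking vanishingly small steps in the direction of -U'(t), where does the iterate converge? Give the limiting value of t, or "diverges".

1

U'(t) = 36(t - 5)(t - 2)(t - 1), so U'(-1) = -1296.
Gradient descent moves in the -U' direction, i.e. t is increasing.
The nearest critical point in that direction is t = 1, where U'' = 144 > 0 (a local minimum). The iterate converges there.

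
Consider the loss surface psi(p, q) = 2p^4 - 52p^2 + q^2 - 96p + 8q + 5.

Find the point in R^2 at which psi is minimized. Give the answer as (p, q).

psi(p,q) separates as A(p) + B(q) + 5, so its minimum is min A + min B + 5.
A'(p) = 8(p - 4)(p + 1)(p + 3) vanishes at p ∈ {-3, -1, 4}; B'(q) = 2q + 8 vanishes at q ∈ {-4}.
Local minima of A (where A''>0): A(-3)=-18, A(4)=-704. Local minima of B: B(-4)=-16.
So the global minimum of psi is A(4) + B(-4) + 5 = -704 − 16 + 5 = -715, attained at (4, -4).

(4, -4)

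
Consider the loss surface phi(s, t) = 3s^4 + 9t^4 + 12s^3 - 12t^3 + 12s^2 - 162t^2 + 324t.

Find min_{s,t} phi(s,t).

phi(s,t) separates as P(s) + Q(t), so its minimum is min P + min Q.
P'(s) = 12s(s + 1)(s + 2) vanishes at s ∈ {-2, -1, 0}; Q'(t) = 36(t - 3)(t - 1)(t + 3) vanishes at t ∈ {-3, 1, 3}.
Local minima of P (where P''>0): P(-2)=0, P(0)=0. Local minima of Q: Q(-3)=-1377, Q(3)=-81.
So the global minimum of phi is P(-2) + Q(-3) = 0 − 1377 = -1377, attained at (-2, -3).

-1377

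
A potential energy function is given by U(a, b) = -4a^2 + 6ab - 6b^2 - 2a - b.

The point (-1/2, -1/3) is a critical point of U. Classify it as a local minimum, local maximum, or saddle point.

The Hessian of U is constant: H = [[-8, 6], [6, -12]].
det(H) = (-8)·(-12) − 6² = 60.
det(H) > 0 and tr(H) = -20 < 0, so H is negative definite and the point is a local maximum.

local maximum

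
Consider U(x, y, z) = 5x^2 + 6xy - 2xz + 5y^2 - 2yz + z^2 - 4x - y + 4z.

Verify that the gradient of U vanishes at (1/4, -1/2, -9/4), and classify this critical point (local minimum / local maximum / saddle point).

local minimum

∇U = (10x + 6y - 2z - 4, 6x + 10y - 2z - 1, -2x - 2y + 2z + 4); substituting (1/4, -1/2, -9/4) gives ∇U = (0, 0, 0), so (1/4, -1/2, -9/4) is indeed a critical point.
The Hessian is constant: H = [[10, 6, -2], [6, 10, -2], [-2, -2, 2]].
Leading principal minors: Δ₁ = 10, Δ₂ = 64, Δ₃ = 96.
All leading minors are positive, so H is positive definite: a local minimum.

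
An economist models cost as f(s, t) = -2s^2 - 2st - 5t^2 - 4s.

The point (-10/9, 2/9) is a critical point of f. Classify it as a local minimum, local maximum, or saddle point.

local maximum

The Hessian of f is constant: H = [[-4, -2], [-2, -10]].
det(H) = (-4)·(-10) − (-2)² = 36.
det(H) > 0 and tr(H) = -14 < 0, so H is negative definite and the point is a local maximum.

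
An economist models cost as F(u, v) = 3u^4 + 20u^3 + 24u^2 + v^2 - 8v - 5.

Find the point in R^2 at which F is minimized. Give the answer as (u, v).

(-4, 4)

F(u,v) separates as P(u) + Q(v) − 5, so its minimum is min P + min Q − 5.
P'(u) = 12u(u + 1)(u + 4) vanishes at u ∈ {-4, -1, 0}; Q'(v) = 2v - 8 vanishes at v ∈ {4}.
Local minima of P (where P''>0): P(-4)=-128, P(0)=0. Local minima of Q: Q(4)=-16.
So the global minimum of F is P(-4) + Q(4) − 5 = -128 − 16 − 5 = -149, attained at (-4, 4).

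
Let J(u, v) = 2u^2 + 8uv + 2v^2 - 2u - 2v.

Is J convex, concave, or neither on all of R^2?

neither

J is quadratic, so its Hessian is the constant matrix H = [[4, 8], [8, 4]].
det(H) = -48, tr(H) = 8.
det(H) < 0, so H is indefinite: neither convex nor concave.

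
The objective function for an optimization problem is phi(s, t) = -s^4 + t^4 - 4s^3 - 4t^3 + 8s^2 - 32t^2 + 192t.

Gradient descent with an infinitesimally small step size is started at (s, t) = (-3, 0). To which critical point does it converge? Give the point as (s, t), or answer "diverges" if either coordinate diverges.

phi is separable, so gradient descent decouples: s follows -∂phi/∂s, t follows -∂phi/∂t.
∂phi/∂s = -4s(s - 1)(s + 4); at s=-3 this is -48, so s increases.
∂phi/∂t = 4(t - 4)(t - 3)(t + 4); at t=0 this is 192, so t decreases.
s converges to its nearest critical value 0 (a local min of the s-part); t converges to -4. The iterate converges to (0, -4).

(0, -4)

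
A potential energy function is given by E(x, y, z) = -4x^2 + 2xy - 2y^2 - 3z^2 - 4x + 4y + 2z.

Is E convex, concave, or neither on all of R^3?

concave

E is quadratic, so its Hessian is the constant matrix H = [[-8, 2, 0], [2, -4, 0], [0, 0, -6]].
Leading principal minors: -8, 28, -168.
Signs alternate −, +, − ⇒ H ≺ 0 ⇒ concave.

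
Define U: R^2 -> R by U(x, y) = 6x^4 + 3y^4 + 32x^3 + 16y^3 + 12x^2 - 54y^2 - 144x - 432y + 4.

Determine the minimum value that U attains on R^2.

-1197

U(x,y) separates as P(x) + Q(y) + 4, so its minimum is min P + min Q + 4.
P'(x) = 24(x - 1)(x + 2)(x + 3) vanishes at x ∈ {-3, -2, 1}; Q'(y) = 12(y - 3)(y + 3)(y + 4) vanishes at y ∈ {-4, -3, 3}.
Local minima of P (where P''>0): P(-3)=162, P(1)=-94. Local minima of Q: Q(-4)=608, Q(3)=-1107.
So the global minimum of U is P(1) + Q(3) + 4 = -94 − 1107 + 4 = -1197, attained at (1, 3).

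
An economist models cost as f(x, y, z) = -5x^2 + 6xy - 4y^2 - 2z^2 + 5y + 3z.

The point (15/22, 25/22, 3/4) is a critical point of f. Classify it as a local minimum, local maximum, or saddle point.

The Hessian is constant: H = [[-10, 6, 0], [6, -8, 0], [0, 0, -4]].
Leading principal minors: Δ₁ = -10, Δ₂ = 44, Δ₃ = -176.
The minors alternate sign starting negative (−, +, −), so H is negative definite: a local maximum.

local maximum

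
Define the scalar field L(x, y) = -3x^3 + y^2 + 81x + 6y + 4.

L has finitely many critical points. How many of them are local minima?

1

L separates as a function of x plus a function of y, so ∇L=0 decouples.
∂L/∂x = -9(x - 3)(x + 3) = 0 at x ∈ {-3, 3}; ∂L/∂y = 2(y + 3) = 0 at y ∈ {-3}.
The Hessian is diagonal: diag(L_xx, L_yy). Second derivatives: L_xx(-3)=54, L_xx(3)=-54; L_yy(-3)=2.
Local minima occur where both diagonal entries positive: (-3, -3). Count: 1.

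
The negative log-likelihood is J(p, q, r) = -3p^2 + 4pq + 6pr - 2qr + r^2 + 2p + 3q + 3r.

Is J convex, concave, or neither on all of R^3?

neither

J is quadratic, so its Hessian is the constant matrix H = [[-6, 4, 6], [4, 0, -2], [6, -2, 2]].
Leading principal minors: -6, -16, -104.
Neither pattern holds ⇒ H is indefinite ⇒ neither convex nor concave.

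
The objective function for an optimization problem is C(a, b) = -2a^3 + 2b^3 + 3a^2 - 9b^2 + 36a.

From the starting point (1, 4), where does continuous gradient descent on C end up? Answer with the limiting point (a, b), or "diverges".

(-2, 3)

C is separable, so gradient descent decouples: a follows -∂C/∂a, b follows -∂C/∂b.
∂C/∂a = -6(a - 3)(a + 2); at a=1 this is 36, so a decreases.
∂C/∂b = 6b(b - 3); at b=4 this is 24, so b decreases.
a converges to its nearest critical value -2 (a local min of the a-part); b converges to 3. The iterate converges to (-2, 3).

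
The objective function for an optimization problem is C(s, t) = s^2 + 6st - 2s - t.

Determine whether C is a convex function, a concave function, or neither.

neither

C is quadratic, so its Hessian is the constant matrix H = [[2, 6], [6, 0]].
det(H) = -36, tr(H) = 2.
det(H) < 0, so H is indefinite: neither convex nor concave.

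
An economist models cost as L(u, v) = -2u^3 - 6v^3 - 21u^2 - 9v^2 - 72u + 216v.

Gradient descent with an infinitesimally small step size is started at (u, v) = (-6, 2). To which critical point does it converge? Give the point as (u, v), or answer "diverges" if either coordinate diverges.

(-4, -4)

L is separable, so gradient descent decouples: u follows -∂L/∂u, v follows -∂L/∂v.
∂L/∂u = -6(u + 3)(u + 4); at u=-6 this is -36, so u increases.
∂L/∂v = -18(v - 3)(v + 4); at v=2 this is 108, so v decreases.
u converges to its nearest critical value -4 (a local min of the u-part); v converges to -4. The iterate converges to (-4, -4).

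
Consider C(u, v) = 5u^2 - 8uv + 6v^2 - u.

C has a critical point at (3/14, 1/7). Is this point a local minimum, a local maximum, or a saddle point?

local minimum

The Hessian of C is constant: H = [[10, -8], [-8, 12]].
det(H) = 10·12 − (-8)² = 56.
det(H) > 0 and tr(H) = 22 > 0, so H is positive definite and the point is a local minimum.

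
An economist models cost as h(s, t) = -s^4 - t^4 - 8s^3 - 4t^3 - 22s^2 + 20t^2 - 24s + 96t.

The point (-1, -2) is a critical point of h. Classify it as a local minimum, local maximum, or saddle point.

saddle point

The mixed partial ∂²h/∂s∂t is 0, so the Hessian at any point is diag(h_ss, h_tt) = diag(-4(3s^2 + 12s + 11), 4(-3t^2 - 6t + 10)).
At (-1, -2): H = diag(-8, 40).
The eigenvalues have opposite signs, so H is indefinite: a saddle point.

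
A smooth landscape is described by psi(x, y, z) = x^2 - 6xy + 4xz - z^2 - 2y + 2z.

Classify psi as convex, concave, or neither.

neither

psi is quadratic, so its Hessian is the constant matrix H = [[2, -6, 4], [-6, 0, 0], [4, 0, -2]].
Leading principal minors: 2, -36, 72.
Neither pattern holds ⇒ H is indefinite ⇒ neither convex nor concave.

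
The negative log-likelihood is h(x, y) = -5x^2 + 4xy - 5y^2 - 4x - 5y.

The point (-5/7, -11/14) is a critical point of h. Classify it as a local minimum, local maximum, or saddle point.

local maximum

The Hessian of h is constant: H = [[-10, 4], [4, -10]].
det(H) = (-10)·(-10) − 4² = 84.
det(H) > 0 and tr(H) = -20 < 0, so H is negative definite and the point is a local maximum.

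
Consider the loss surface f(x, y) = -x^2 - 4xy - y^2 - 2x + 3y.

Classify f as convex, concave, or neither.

f is quadratic, so its Hessian is the constant matrix H = [[-2, -4], [-4, -2]].
det(H) = -12, tr(H) = -4.
det(H) < 0, so H is indefinite: neither convex nor concave.

neither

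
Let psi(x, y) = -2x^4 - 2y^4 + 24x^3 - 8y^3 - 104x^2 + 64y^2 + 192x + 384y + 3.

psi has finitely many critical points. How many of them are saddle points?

4

psi separates as a function of x plus a function of y, so ∇psi=0 decouples.
∂psi/∂x = -8(x - 4)(x - 3)(x - 2) = 0 at x ∈ {2, 3, 4}; ∂psi/∂y = -8(y - 4)(y + 3)(y + 4) = 0 at y ∈ {-4, -3, 4}.
The Hessian is diagonal: diag(psi_xx, psi_yy). Second derivatives: psi_xx(2)=-16, psi_xx(3)=8, psi_xx(4)=-16; psi_yy(-4)=-64, psi_yy(-3)=56, psi_yy(4)=-448.
Saddle points occur where the two diagonal entries have opposite signs: (2, -3), (3, -4), (3, 4), (4, -3). Count: 4.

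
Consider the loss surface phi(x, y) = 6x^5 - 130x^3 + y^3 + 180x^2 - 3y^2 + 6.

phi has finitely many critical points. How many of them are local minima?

2

phi separates as a function of x plus a function of y, so ∇phi=0 decouples.
∂phi/∂x = 30x(x - 3)(x - 1)(x + 4) = 0 at x ∈ {-4, 0, 1, 3}; ∂phi/∂y = 3y(y - 2) = 0 at y ∈ {0, 2}.
The Hessian is diagonal: diag(phi_xx, phi_yy). Second derivatives: phi_xx(-4)=-4200, phi_xx(0)=360, phi_xx(1)=-300, phi_xx(3)=1260; phi_yy(0)=-6, phi_yy(2)=6.
Local minima occur where both diagonal entries positive: (0, 2), (3, 2). Count: 2.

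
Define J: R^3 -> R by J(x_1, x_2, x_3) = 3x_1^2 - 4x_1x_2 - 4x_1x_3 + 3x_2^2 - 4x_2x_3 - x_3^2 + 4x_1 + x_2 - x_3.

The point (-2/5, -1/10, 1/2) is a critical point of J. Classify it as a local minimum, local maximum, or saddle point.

The Hessian is constant: H = [[6, -4, -4], [-4, 6, -4], [-4, -4, -2]].
Leading principal minors: Δ₁ = 6, Δ₂ = 20, Δ₃ = -360.
The minors fit neither the all-positive nor the alternating-sign pattern, so H is indefinite: a saddle point.

saddle point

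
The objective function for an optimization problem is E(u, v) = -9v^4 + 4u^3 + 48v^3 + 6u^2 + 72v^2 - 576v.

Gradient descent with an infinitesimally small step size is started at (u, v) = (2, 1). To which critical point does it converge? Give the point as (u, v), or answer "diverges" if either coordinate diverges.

E is separable, so gradient descent decouples: u follows -∂E/∂u, v follows -∂E/∂v.
∂E/∂u = 12u(u + 1); at u=2 this is 72, so u decreases.
∂E/∂v = -36(v - 4)(v - 2)(v + 2); at v=1 this is -324, so v increases.
u converges to its nearest critical value 0 (a local min of the u-part); v converges to 2. The iterate converges to (0, 2).

(0, 2)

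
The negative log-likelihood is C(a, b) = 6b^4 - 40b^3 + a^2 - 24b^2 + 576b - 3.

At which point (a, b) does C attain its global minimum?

(0, -2)

C(a,b) separates as P(a) + Q(b) − 3, so its minimum is min P + min Q − 3.
P'(a) = 2a vanishes at a ∈ {0}; Q'(b) = 24(b - 4)(b - 3)(b + 2) vanishes at b ∈ {-2, 3, 4}.
Local minima of P (where P''>0): P(0)=0. Local minima of Q: Q(-2)=-832, Q(4)=896.
So the global minimum of C is P(0) + Q(-2) − 3 = 0 − 832 − 3 = -835, attained at (0, -2).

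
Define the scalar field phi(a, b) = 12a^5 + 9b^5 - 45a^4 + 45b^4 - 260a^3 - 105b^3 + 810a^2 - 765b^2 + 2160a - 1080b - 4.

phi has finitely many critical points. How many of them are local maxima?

4

phi separates as a function of a plus a function of b, so ∇phi=0 decouples.
∂phi/∂a = 60(a - 4)(a - 3)(a + 1)(a + 3) = 0 at a ∈ {-3, -1, 3, 4}; ∂phi/∂b = 45(b - 3)(b + 1)(b + 2)(b + 4) = 0 at b ∈ {-4, -2, -1, 3}.
The Hessian is diagonal: diag(phi_aa, phi_bb). Second derivatives: phi_aa(-3)=-5040, phi_aa(-1)=2400, phi_aa(3)=-1440, phi_aa(4)=2100; phi_bb(-4)=-1890, phi_bb(-2)=450, phi_bb(-1)=-540, phi_bb(3)=6300.
Local maxima occur where both diagonal entries negative: (-3, -4), (-3, -1), (3, -4), (3, -1). Count: 4.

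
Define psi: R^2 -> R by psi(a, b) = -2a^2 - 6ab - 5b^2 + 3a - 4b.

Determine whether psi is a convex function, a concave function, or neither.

psi is quadratic, so its Hessian is the constant matrix H = [[-4, -6], [-6, -10]].
det(H) = 4, tr(H) = -14.
det(H) > 0 and tr(H) < 0, so H is negative definite everywhere: concave.

concave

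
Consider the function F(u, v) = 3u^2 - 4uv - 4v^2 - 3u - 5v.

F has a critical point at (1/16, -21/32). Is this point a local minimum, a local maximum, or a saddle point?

saddle point

The Hessian of F is constant: H = [[6, -4], [-4, -8]].
det(H) = 6·(-8) − (-4)² = -64.
Since det(H) < 0, H is indefinite and the critical point is a saddle point.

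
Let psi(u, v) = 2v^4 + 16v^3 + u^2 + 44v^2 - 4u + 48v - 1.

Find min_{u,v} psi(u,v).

-23

psi(u,v) separates as P(u) + Q(v) − 1, so its minimum is min P + min Q − 1.
P'(u) = 2u - 4 vanishes at u ∈ {2}; Q'(v) = 8(v + 1)(v + 2)(v + 3) vanishes at v ∈ {-3, -2, -1}.
Local minima of P (where P''>0): P(2)=-4. Local minima of Q: Q(-3)=-18, Q(-1)=-18.
So the global minimum of psi is P(2) + Q(-3) − 1 = -4 − 18 − 1 = -23, attained at (2, -3).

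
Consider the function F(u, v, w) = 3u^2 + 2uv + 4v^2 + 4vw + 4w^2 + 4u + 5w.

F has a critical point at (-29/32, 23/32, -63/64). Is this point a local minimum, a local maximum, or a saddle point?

The Hessian is constant: H = [[6, 2, 0], [2, 8, 4], [0, 4, 8]].
Leading principal minors: Δ₁ = 6, Δ₂ = 44, Δ₃ = 256.
All leading minors are positive, so H is positive definite: a local minimum.

local minimum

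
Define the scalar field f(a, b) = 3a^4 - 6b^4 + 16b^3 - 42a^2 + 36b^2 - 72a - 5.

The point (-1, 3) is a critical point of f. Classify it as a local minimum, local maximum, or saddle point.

local maximum

The mixed partial ∂²f/∂a∂b is 0, so the Hessian at any point is diag(f_aa, f_bb) = diag(12(3a^2 - 7), 24(-3b^2 + 4b + 3)).
At (-1, 3): H = diag(-48, -288).
Both eigenvalues are negative, so H is negative definite: a local maximum.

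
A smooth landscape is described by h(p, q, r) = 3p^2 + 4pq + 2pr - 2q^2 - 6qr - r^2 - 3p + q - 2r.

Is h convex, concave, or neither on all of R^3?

neither

h is quadratic, so its Hessian is the constant matrix H = [[6, 4, 2], [4, -4, -6], [2, -6, -2]].
Leading principal minors: 6, -40, -216.
Neither pattern holds ⇒ H is indefinite ⇒ neither convex nor concave.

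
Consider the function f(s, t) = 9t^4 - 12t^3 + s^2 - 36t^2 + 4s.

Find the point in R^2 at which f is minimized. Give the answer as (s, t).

f(s,t) separates as P(s) + Q(t), so its minimum is min P + min Q.
P'(s) = 2s + 4 vanishes at s ∈ {-2}; Q'(t) = 36t(t - 2)(t + 1) vanishes at t ∈ {-1, 0, 2}.
Local minima of P (where P''>0): P(-2)=-4. Local minima of Q: Q(-1)=-15, Q(2)=-96.
So the global minimum of f is P(-2) + Q(2) = -4 − 96 = -100, attained at (-2, 2).

(-2, 2)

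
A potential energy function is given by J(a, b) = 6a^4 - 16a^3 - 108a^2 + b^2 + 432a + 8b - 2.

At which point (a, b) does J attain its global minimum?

(-3, -4)

J(a,b) separates as P(a) + Q(b) − 2, so its minimum is min P + min Q − 2.
P'(a) = 24(a - 3)(a - 2)(a + 3) vanishes at a ∈ {-3, 2, 3}; Q'(b) = 2b + 8 vanishes at b ∈ {-4}.
Local minima of P (where P''>0): P(-3)=-1350, P(3)=378. Local minima of Q: Q(-4)=-16.
So the global minimum of J is P(-3) + Q(-4) − 2 = -1350 − 16 − 2 = -1368, attained at (-3, -4).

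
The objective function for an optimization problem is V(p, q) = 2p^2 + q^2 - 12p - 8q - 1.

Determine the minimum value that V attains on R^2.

-35

V(p,q) separates as A(p) + B(q) − 1, so its minimum is min A + min B − 1.
A'(p) = 4p - 12 vanishes at p ∈ {3}; B'(q) = 2q - 8 vanishes at q ∈ {4}.
Local minima of A (where A''>0): A(3)=-18. Local minima of B: B(4)=-16.
So the global minimum of V is A(3) + B(4) − 1 = -18 − 16 − 1 = -35, attained at (3, 4).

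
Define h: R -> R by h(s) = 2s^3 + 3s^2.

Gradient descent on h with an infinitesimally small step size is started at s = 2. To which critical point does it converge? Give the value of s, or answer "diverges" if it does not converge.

h'(s) = 6s(s + 1), so h'(2) = 36.
Gradient descent moves in the -h' direction, i.e. s is decreasing.
The nearest critical point in that direction is s = 0, where h'' = 6 > 0 (a local minimum). The iterate converges there.

0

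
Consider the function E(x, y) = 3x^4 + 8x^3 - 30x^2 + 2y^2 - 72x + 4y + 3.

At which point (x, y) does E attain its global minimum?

(2, -1)

E(x,y) separates as P(x) + Q(y) + 3, so its minimum is min P + min Q + 3.
P'(x) = 12(x - 2)(x + 1)(x + 3) vanishes at x ∈ {-3, -1, 2}; Q'(y) = 4y + 4 vanishes at y ∈ {-1}.
Local minima of P (where P''>0): P(-3)=-27, P(2)=-152. Local minima of Q: Q(-1)=-2.
So the global minimum of E is P(2) + Q(-1) + 3 = -152 − 2 + 3 = -151, attained at (2, -1).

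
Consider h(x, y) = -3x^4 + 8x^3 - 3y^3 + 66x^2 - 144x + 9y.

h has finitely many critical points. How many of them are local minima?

h separates as a function of x plus a function of y, so ∇h=0 decouples.
∂h/∂x = -12(x - 4)(x - 1)(x + 3) = 0 at x ∈ {-3, 1, 4}; ∂h/∂y = -9(y - 1)(y + 1) = 0 at y ∈ {-1, 1}.
The Hessian is diagonal: diag(h_xx, h_yy). Second derivatives: h_xx(-3)=-336, h_xx(1)=144, h_xx(4)=-252; h_yy(-1)=18, h_yy(1)=-18.
Local minima occur where both diagonal entries positive: (1, -1). Count: 1.

1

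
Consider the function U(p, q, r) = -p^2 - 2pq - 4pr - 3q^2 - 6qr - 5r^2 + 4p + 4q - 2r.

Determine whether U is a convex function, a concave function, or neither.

U is quadratic, so its Hessian is the constant matrix H = [[-2, -2, -4], [-2, -6, -6], [-4, -6, -10]].
Leading principal minors: -2, 8, -8.
Signs alternate −, +, − ⇒ H ≺ 0 ⇒ concave.

concave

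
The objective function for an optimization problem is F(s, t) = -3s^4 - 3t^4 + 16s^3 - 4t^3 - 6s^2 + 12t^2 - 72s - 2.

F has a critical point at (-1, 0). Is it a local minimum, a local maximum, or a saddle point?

saddle point

The mixed partial ∂²F/∂s∂t is 0, so the Hessian at any point is diag(F_ss, F_tt) = diag(12(-3s^2 + 8s - 1), 12(-3t^2 - 2t + 2)).
At (-1, 0): H = diag(-144, 24).
The eigenvalues have opposite signs, so H is indefinite: a saddle point.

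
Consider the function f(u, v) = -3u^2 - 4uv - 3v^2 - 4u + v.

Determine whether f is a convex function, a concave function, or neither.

concave

f is quadratic, so its Hessian is the constant matrix H = [[-6, -4], [-4, -6]].
det(H) = 20, tr(H) = -12.
det(H) > 0 and tr(H) < 0, so H is negative definite everywhere: concave.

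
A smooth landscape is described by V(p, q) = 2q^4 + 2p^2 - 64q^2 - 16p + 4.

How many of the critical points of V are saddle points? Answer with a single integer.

V separates as a function of p plus a function of q, so ∇V=0 decouples.
∂V/∂p = 4(p - 4) = 0 at p ∈ {4}; ∂V/∂q = 8q(q - 4)(q + 4) = 0 at q ∈ {-4, 0, 4}.
The Hessian is diagonal: diag(V_pp, V_qq). Second derivatives: V_pp(4)=4; V_qq(-4)=256, V_qq(0)=-128, V_qq(4)=256.
Saddle points occur where the two diagonal entries have opposite signs: (4, 0). Count: 1.

1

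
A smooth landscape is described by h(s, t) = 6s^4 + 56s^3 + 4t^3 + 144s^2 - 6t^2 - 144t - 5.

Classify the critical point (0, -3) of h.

saddle point

The mixed partial ∂²h/∂s∂t is 0, so the Hessian at any point is diag(h_ss, h_tt) = diag(24(3s^2 + 14s + 12), 12(2t - 1)).
At (0, -3): H = diag(288, -84).
The eigenvalues have opposite signs, so H is indefinite: a saddle point.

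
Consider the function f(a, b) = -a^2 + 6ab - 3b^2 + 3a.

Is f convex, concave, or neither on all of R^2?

f is quadratic, so its Hessian is the constant matrix H = [[-2, 6], [6, -6]].
det(H) = -24, tr(H) = -8.
det(H) < 0, so H is indefinite: neither convex nor concave.

neither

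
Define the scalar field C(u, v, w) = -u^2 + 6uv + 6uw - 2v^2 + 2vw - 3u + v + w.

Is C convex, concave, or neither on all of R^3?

neither

C is quadratic, so its Hessian is the constant matrix H = [[-2, 6, 6], [6, -4, 2], [6, 2, 0]].
Leading principal minors: -2, -28, 296.
Neither pattern holds ⇒ H is indefinite ⇒ neither convex nor concave.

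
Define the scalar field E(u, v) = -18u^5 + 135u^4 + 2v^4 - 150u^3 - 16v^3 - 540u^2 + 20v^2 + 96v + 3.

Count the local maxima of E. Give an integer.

E separates as a function of u plus a function of v, so ∇E=0 decouples.
∂E/∂u = -90u(u - 4)(u - 3)(u + 1) = 0 at u ∈ {-1, 0, 3, 4}; ∂E/∂v = 8(v - 4)(v - 3)(v + 1) = 0 at v ∈ {-1, 3, 4}.
The Hessian is diagonal: diag(E_uu, E_vv). Second derivatives: E_uu(-1)=1800, E_uu(0)=-1080, E_uu(3)=1080, E_uu(4)=-1800; E_vv(-1)=160, E_vv(3)=-32, E_vv(4)=40.
Local maxima occur where both diagonal entries negative: (0, 3), (4, 3). Count: 2.

2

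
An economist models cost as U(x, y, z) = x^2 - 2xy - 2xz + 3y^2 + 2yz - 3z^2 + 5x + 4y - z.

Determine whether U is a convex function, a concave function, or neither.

U is quadratic, so its Hessian is the constant matrix H = [[2, -2, -2], [-2, 6, 2], [-2, 2, -6]].
Leading principal minors: 2, 8, -64.
Neither pattern holds ⇒ H is indefinite ⇒ neither convex nor concave.

neither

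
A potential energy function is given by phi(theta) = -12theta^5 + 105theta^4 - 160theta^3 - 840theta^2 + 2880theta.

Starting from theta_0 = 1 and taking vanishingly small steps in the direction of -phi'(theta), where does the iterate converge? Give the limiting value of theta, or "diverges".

-2

phi'(theta) = -60(theta - 4)(theta - 3)(theta - 2)(theta + 2), so phi'(1) = 1080.
Gradient descent moves in the -phi' direction, i.e. theta is decreasing.
The nearest critical point in that direction is theta = -2, where phi'' = 7200 > 0 (a local minimum). The iterate converges there.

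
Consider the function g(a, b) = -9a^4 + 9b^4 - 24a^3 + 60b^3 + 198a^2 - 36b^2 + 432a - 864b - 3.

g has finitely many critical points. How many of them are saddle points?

g separates as a function of a plus a function of b, so ∇g=0 decouples.
∂g/∂a = -36(a - 3)(a + 1)(a + 4) = 0 at a ∈ {-4, -1, 3}; ∂g/∂b = 36(b - 2)(b + 3)(b + 4) = 0 at b ∈ {-4, -3, 2}.
The Hessian is diagonal: diag(g_aa, g_bb). Second derivatives: g_aa(-4)=-756, g_aa(-1)=432, g_aa(3)=-1008; g_bb(-4)=216, g_bb(-3)=-180, g_bb(2)=1080.
Saddle points occur where the two diagonal entries have opposite signs: (-4, -4), (-4, 2), (-1, -3), (3, -4), (3, 2). Count: 5.

5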